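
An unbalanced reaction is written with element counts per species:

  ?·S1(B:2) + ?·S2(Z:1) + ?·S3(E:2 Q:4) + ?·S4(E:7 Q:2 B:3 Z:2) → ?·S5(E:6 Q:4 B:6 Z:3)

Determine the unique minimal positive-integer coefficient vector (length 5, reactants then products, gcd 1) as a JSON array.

Coefficients: [6, 5, 2, 2, 3]

E: 6·0+5·0+2·2+2·7 = 18 | 3·6 = 18
Q: 6·0+5·0+2·4+2·2 = 12 | 3·4 = 12
B: 6·2+5·0+2·0+2·3 = 18 | 3·6 = 18
Z: 6·0+5·1+2·0+2·2 = 9 | 3·3 = 9
gcd(6,5,2,2,3) = 1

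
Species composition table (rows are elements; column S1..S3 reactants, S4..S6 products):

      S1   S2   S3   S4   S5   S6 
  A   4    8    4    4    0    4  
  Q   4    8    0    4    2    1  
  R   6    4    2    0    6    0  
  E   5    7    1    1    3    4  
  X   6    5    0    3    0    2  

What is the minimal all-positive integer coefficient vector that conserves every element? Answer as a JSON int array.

Coefficients: [1, 4, 1, 6, 4, 4]

A: 1·4+4·8+1·4 = 40 | 6·4+4·0+4·4 = 40
Q: 1·4+4·8+1·0 = 36 | 6·4+4·2+4·1 = 36
R: 1·6+4·4+1·2 = 24 | 6·0+4·6+4·0 = 24
E: 1·5+4·7+1·1 = 34 | 6·1+4·3+4·4 = 34
X: 1·6+4·5+1·0 = 26 | 6·3+4·0+4·2 = 26
gcd(1,4,1,6,4,4) = 1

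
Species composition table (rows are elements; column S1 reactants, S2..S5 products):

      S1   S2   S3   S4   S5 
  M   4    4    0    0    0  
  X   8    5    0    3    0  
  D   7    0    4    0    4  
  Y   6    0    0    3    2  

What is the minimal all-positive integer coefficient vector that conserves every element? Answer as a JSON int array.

M: 4·4 = 16 | 4·4+1·0+4·0+6·0 = 16
X: 4·8 = 32 | 4·5+1·0+4·3+6·0 = 32
D: 4·7 = 28 | 4·0+1·4+4·0+6·4 = 28
Y: 4·6 = 24 | 4·0+1·0+4·3+6·2 = 24
gcd(4,4,1,4,6) = 1

Coefficients: [4, 4, 1, 4, 6]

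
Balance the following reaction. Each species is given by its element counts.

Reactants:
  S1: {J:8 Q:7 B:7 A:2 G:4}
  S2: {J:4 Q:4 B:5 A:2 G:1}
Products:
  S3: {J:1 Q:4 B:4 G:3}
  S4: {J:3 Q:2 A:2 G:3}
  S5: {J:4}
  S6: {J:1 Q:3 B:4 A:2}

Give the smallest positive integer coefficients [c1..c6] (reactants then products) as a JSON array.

Coefficients: [3, 3, 4, 1, 6, 5]

J: 3·8+3·4 = 36 | 4·1+1·3+6·4+5·1 = 36
Q: 3·7+3·4 = 33 | 4·4+1·2+6·0+5·3 = 33
B: 3·7+3·5 = 36 | 4·4+1·0+6·0+5·4 = 36
A: 3·2+3·2 = 12 | 4·0+1·2+6·0+5·2 = 12
G: 3·4+3·1 = 15 | 4·3+1·3+6·0+5·0 = 15
gcd(3,3,4,1,6,5) = 1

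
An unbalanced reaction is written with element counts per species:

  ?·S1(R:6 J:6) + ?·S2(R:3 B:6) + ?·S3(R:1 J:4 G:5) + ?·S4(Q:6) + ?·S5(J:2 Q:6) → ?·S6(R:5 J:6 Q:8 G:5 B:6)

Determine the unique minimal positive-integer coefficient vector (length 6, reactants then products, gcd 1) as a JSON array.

R: 1·6+6·3+6·1+5·0+3·0 = 30 | 6·5 = 30
J: 1·6+6·0+6·4+5·0+3·2 = 36 | 6·6 = 36
Q: 1·0+6·0+6·0+5·6+3·6 = 48 | 6·8 = 48
G: 1·0+6·0+6·5+5·0+3·0 = 30 | 6·5 = 30
B: 1·0+6·6+6·0+5·0+3·0 = 36 | 6·6 = 36
gcd(1,6,6,5,3,6) = 1

Coefficients: [1, 6, 6, 5, 3, 6]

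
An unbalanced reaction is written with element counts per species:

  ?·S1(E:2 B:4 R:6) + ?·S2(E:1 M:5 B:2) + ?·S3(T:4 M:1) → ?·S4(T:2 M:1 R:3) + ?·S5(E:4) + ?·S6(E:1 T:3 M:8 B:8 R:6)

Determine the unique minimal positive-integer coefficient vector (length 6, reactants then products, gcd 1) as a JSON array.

E: 5·2+6·1+4·0 = 16 | 2·0+3·4+4·1 = 16
T: 5·0+6·0+4·4 = 16 | 2·2+3·0+4·3 = 16
M: 5·0+6·5+4·1 = 34 | 2·1+3·0+4·8 = 34
B: 5·4+6·2+4·0 = 32 | 2·0+3·0+4·8 = 32
R: 5·6+6·0+4·0 = 30 | 2·3+3·0+4·6 = 30
gcd(5,6,4,2,3,4) = 1

Coefficients: [5, 6, 4, 2, 3, 4]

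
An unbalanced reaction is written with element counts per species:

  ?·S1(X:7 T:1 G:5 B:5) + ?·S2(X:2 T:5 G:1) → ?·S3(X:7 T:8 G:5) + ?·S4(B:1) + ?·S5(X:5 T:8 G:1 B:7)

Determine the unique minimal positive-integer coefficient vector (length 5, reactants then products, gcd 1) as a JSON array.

X: 2·7+6·2 = 26 | 3·7+3·0+1·5 = 26
T: 2·1+6·5 = 32 | 3·8+3·0+1·8 = 32
G: 2·5+6·1 = 16 | 3·5+3·0+1·1 = 16
B: 2·5+6·0 = 10 | 3·0+3·1+1·7 = 10
gcd(2,6,3,3,1) = 1

Coefficients: [2, 6, 3, 3, 1]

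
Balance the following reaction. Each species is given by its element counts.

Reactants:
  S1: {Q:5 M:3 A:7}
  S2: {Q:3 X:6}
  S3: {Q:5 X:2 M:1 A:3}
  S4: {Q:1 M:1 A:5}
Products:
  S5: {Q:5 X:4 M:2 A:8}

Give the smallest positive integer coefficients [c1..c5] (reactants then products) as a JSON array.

Coefficients: [1, 3, 1, 6, 5]

Q: 1·5+3·3+1·5+6·1 = 25 | 5·5 = 25
X: 1·0+3·6+1·2+6·0 = 20 | 5·4 = 20
M: 1·3+3·0+1·1+6·1 = 10 | 5·2 = 10
A: 1·7+3·0+1·3+6·5 = 40 | 5·8 = 40
gcd(1,3,1,6,5) = 1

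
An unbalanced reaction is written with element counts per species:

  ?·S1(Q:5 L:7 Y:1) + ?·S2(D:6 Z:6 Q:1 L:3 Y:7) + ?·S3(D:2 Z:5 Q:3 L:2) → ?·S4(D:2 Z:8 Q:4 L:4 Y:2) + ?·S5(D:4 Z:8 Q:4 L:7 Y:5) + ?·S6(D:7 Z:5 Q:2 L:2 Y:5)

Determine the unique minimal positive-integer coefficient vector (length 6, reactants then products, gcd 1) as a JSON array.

D: 1·0+5·6+6·2 = 42 | 3·2+2·4+4·7 = 42
Z: 1·0+5·6+6·5 = 60 | 3·8+2·8+4·5 = 60
Q: 1·5+5·1+6·3 = 28 | 3·4+2·4+4·2 = 28
L: 1·7+5·3+6·2 = 34 | 3·4+2·7+4·2 = 34
Y: 1·1+5·7+6·0 = 36 | 3·2+2·5+4·5 = 36
gcd(1,5,6,3,2,4) = 1

Coefficients: [1, 5, 6, 3, 2, 4]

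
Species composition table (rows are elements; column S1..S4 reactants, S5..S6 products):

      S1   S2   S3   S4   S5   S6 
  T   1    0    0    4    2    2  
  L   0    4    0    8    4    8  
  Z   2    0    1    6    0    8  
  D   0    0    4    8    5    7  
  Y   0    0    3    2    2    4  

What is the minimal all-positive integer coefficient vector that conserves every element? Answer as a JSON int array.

Coefficients: [4, 6, 6, 3, 4, 4]

T: 4·1+6·0+6·0+3·4 = 16 | 4·2+4·2 = 16
L: 4·0+6·4+6·0+3·8 = 48 | 4·4+4·8 = 48
Z: 4·2+6·0+6·1+3·6 = 32 | 4·0+4·8 = 32
D: 4·0+6·0+6·4+3·8 = 48 | 4·5+4·7 = 48
Y: 4·0+6·0+6·3+3·2 = 24 | 4·2+4·4 = 24
gcd(4,6,6,3,4,4) = 1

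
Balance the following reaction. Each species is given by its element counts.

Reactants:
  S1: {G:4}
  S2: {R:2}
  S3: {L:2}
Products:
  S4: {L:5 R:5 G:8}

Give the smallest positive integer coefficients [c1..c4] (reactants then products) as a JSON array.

Coefficients: [4, 5, 5, 2]

L: 4·0+5·0+5·2 = 10 | 2·5 = 10
R: 4·0+5·2+5·0 = 10 | 2·5 = 10
G: 4·4+5·0+5·0 = 16 | 2·8 = 16
gcd(4,5,5,2) = 1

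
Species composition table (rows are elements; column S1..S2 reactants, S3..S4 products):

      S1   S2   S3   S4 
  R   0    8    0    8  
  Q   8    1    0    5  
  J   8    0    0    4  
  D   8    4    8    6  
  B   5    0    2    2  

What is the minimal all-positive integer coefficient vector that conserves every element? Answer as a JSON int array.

R: 2·0+4·8 = 32 | 1·0+4·8 = 32
Q: 2·8+4·1 = 20 | 1·0+4·5 = 20
J: 2·8+4·0 = 16 | 1·0+4·4 = 16
D: 2·8+4·4 = 32 | 1·8+4·6 = 32
B: 2·5+4·0 = 10 | 1·2+4·2 = 10
gcd(2,4,1,4) = 1

Coefficients: [2, 4, 1, 4]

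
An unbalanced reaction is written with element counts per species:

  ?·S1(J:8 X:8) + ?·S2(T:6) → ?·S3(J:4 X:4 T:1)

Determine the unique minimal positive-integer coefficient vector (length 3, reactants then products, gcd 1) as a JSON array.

J: 3·8+1·0 = 24 | 6·4 = 24
X: 3·8+1·0 = 24 | 6·4 = 24
T: 3·0+1·6 = 6 | 6·1 = 6
gcd(3,1,6) = 1

Coefficients: [3, 1, 6]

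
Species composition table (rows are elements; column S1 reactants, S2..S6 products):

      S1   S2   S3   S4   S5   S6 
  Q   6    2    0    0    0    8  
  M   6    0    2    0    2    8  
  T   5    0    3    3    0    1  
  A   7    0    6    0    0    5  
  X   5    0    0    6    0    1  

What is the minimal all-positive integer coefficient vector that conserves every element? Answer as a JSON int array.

Q: 4·6 = 24 | 4·2+3·0+3·0+1·0+2·8 = 24
M: 4·6 = 24 | 4·0+3·2+3·0+1·2+2·8 = 24
T: 4·5 = 20 | 4·0+3·3+3·3+1·0+2·1 = 20
A: 4·7 = 28 | 4·0+3·6+3·0+1·0+2·5 = 28
X: 4·5 = 20 | 4·0+3·0+3·6+1·0+2·1 = 20
gcd(4,4,3,3,1,2) = 1

Coefficients: [4, 4, 3, 3, 1, 2]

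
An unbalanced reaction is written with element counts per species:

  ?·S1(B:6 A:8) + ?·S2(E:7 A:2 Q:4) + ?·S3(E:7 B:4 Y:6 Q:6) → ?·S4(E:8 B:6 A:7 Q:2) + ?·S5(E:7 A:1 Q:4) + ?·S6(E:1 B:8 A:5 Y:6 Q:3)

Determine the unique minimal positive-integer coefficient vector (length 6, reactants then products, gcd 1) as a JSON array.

Coefficients: [5, 1, 6, 1, 5, 6]

E: 5·0+1·7+6·7 = 49 | 1·8+5·7+6·1 = 49
B: 5·6+1·0+6·4 = 54 | 1·6+5·0+6·8 = 54
A: 5·8+1·2+6·0 = 42 | 1·7+5·1+6·5 = 42
Y: 5·0+1·0+6·6 = 36 | 1·0+5·0+6·6 = 36
Q: 5·0+1·4+6·6 = 40 | 1·2+5·4+6·3 = 40
gcd(5,1,6,1,5,6) = 1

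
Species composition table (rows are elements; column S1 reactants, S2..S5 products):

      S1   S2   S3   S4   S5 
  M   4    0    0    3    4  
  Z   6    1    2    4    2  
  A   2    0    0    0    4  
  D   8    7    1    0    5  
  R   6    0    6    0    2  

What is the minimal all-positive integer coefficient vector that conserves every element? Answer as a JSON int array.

Coefficients: [6, 4, 5, 4, 3]

M: 6·4 = 24 | 4·0+5·0+4·3+3·4 = 24
Z: 6·6 = 36 | 4·1+5·2+4·4+3·2 = 36
A: 6·2 = 12 | 4·0+5·0+4·0+3·4 = 12
D: 6·8 = 48 | 4·7+5·1+4·0+3·5 = 48
R: 6·6 = 36 | 4·0+5·6+4·0+3·2 = 36
gcd(6,4,5,4,3) = 1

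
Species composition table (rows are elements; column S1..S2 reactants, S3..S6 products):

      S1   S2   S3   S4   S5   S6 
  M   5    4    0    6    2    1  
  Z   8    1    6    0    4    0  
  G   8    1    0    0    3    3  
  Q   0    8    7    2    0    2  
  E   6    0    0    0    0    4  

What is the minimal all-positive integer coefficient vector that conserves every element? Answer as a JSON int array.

M: 4·5+4·4 = 36 | 2·0+3·6+6·2+6·1 = 36
Z: 4·8+4·1 = 36 | 2·6+3·0+6·4+6·0 = 36
G: 4·8+4·1 = 36 | 2·0+3·0+6·3+6·3 = 36
Q: 4·0+4·8 = 32 | 2·7+3·2+6·0+6·2 = 32
E: 4·6+4·0 = 24 | 2·0+3·0+6·0+6·4 = 24
gcd(4,4,2,3,6,6) = 1

Coefficients: [4, 4, 2, 3, 6, 6]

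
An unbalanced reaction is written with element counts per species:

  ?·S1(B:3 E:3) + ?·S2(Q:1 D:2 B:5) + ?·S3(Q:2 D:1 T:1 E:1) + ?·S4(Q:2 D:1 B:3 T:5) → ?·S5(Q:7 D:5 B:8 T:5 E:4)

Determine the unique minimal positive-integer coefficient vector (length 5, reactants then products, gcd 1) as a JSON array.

Q: 1·0+2·1+5·2+1·2 = 14 | 2·7 = 14
D: 1·0+2·2+5·1+1·1 = 10 | 2·5 = 10
B: 1·3+2·5+5·0+1·3 = 16 | 2·8 = 16
T: 1·0+2·0+5·1+1·5 = 10 | 2·5 = 10
E: 1·3+2·0+5·1+1·0 = 8 | 2·4 = 8
gcd(1,2,5,1,2) = 1

Coefficients: [1, 2, 5, 1, 2]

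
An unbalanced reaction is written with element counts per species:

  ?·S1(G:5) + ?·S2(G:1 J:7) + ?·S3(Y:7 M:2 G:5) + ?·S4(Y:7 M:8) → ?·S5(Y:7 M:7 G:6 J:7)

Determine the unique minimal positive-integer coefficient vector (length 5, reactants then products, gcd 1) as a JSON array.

Coefficients: [5, 6, 1, 5, 6]

Y: 5·0+6·0+1·7+5·7 = 42 | 6·7 = 42
M: 5·0+6·0+1·2+5·8 = 42 | 6·7 = 42
G: 5·5+6·1+1·5+5·0 = 36 | 6·6 = 36
J: 5·0+6·7+1·0+5·0 = 42 | 6·7 = 42
gcd(5,6,1,5,6) = 1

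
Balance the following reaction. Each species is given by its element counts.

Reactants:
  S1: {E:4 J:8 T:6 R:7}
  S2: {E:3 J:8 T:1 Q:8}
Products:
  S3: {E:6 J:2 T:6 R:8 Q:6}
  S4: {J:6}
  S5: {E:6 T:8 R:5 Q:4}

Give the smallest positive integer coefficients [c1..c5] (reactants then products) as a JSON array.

Coefficients: [3, 2, 2, 6, 1]

E: 3·4+2·3 = 18 | 2·6+6·0+1·6 = 18
J: 3·8+2·8 = 40 | 2·2+6·6+1·0 = 40
T: 3·6+2·1 = 20 | 2·6+6·0+1·8 = 20
R: 3·7+2·0 = 21 | 2·8+6·0+1·5 = 21
Q: 3·0+2·8 = 16 | 2·6+6·0+1·4 = 16
gcd(3,2,2,6,1) = 1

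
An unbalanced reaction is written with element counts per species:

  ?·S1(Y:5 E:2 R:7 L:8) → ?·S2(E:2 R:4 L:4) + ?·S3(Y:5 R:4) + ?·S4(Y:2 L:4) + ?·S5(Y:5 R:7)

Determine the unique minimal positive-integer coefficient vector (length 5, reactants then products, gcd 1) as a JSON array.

Coefficients: [5, 5, 2, 5, 1]

Y: 5·5 = 25 | 5·0+2·5+5·2+1·5 = 25
E: 5·2 = 10 | 5·2+2·0+5·0+1·0 = 10
R: 5·7 = 35 | 5·4+2·4+5·0+1·7 = 35
L: 5·8 = 40 | 5·4+2·0+5·4+1·0 = 40
gcd(5,5,2,5,1) = 1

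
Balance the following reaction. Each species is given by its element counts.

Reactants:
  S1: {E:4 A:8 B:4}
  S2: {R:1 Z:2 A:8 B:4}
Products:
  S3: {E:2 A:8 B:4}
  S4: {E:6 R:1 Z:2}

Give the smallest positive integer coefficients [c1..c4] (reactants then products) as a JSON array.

Coefficients: [4, 1, 5, 1]

E: 4·4+1·0 = 16 | 5·2+1·6 = 16
R: 4·0+1·1 = 1 | 5·0+1·1 = 1
Z: 4·0+1·2 = 2 | 5·0+1·2 = 2
A: 4·8+1·8 = 40 | 5·8+1·0 = 40
B: 4·4+1·4 = 20 | 5·4+1·0 = 20
gcd(4,1,5,1) = 1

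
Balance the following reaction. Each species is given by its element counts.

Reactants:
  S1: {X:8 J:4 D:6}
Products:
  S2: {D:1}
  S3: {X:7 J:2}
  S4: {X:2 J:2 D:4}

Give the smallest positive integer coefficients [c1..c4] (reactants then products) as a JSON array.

X: 5·8 = 40 | 6·0+4·7+6·2 = 40
J: 5·4 = 20 | 6·0+4·2+6·2 = 20
D: 5·6 = 30 | 6·1+4·0+6·4 = 30
gcd(5,6,4,6) = 1

Coefficients: [5, 6, 4, 6]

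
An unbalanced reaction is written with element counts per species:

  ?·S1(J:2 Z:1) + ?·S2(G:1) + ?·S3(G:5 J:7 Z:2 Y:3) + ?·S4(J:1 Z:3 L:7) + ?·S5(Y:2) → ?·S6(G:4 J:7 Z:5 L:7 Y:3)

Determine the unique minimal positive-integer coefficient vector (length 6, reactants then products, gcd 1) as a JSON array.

Coefficients: [4, 4, 4, 6, 3, 6]

G: 4·0+4·1+4·5+6·0+3·0 = 24 | 6·4 = 24
J: 4·2+4·0+4·7+6·1+3·0 = 42 | 6·7 = 42
Z: 4·1+4·0+4·2+6·3+3·0 = 30 | 6·5 = 30
L: 4·0+4·0+4·0+6·7+3·0 = 42 | 6·7 = 42
Y: 4·0+4·0+4·3+6·0+3·2 = 18 | 6·3 = 18
gcd(4,4,4,6,3,6) = 1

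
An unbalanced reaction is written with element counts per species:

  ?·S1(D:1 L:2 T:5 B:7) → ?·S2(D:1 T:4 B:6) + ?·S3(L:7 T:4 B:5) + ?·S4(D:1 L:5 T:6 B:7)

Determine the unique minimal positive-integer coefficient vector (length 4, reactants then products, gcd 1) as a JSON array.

D: 6·1 = 6 | 5·1+1·0+1·1 = 6
L: 6·2 = 12 | 5·0+1·7+1·5 = 12
T: 6·5 = 30 | 5·4+1·4+1·6 = 30
B: 6·7 = 42 | 5·6+1·5+1·7 = 42
gcd(6,5,1,1) = 1

Coefficients: [6, 5, 1, 1]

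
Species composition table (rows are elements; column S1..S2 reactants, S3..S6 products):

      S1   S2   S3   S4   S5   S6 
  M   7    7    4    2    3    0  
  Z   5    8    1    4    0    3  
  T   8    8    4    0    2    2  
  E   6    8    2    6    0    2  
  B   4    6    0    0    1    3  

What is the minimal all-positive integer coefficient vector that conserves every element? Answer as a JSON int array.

M: 1·7+3·7 = 28 | 3·4+2·2+4·3+6·0 = 28
Z: 1·5+3·8 = 29 | 3·1+2·4+4·0+6·3 = 29
T: 1·8+3·8 = 32 | 3·4+2·0+4·2+6·2 = 32
E: 1·6+3·8 = 30 | 3·2+2·6+4·0+6·2 = 30
B: 1·4+3·6 = 22 | 3·0+2·0+4·1+6·3 = 22
gcd(1,3,3,2,4,6) = 1

Coefficients: [1, 3, 3, 2, 4, 6]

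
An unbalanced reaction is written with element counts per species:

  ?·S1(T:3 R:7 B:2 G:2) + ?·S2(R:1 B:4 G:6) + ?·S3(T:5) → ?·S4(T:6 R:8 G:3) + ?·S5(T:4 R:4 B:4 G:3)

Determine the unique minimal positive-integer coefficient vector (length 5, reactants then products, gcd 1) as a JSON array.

T: 6·3+2·0+4·5 = 38 | 3·6+5·4 = 38
R: 6·7+2·1+4·0 = 44 | 3·8+5·4 = 44
B: 6·2+2·4+4·0 = 20 | 3·0+5·4 = 20
G: 6·2+2·6+4·0 = 24 | 3·3+5·3 = 24
gcd(6,2,4,3,5) = 1

Coefficients: [6, 2, 4, 3, 5]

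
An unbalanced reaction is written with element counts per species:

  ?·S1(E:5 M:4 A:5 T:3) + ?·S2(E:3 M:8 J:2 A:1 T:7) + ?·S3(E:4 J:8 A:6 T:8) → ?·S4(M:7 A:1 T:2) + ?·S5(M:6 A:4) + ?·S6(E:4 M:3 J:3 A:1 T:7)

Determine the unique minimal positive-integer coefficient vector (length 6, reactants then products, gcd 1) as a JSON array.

Coefficients: [1, 5, 1, 2, 2, 6]

E: 1·5+5·3+1·4 = 24 | 2·0+2·0+6·4 = 24
M: 1·4+5·8+1·0 = 44 | 2·7+2·6+6·3 = 44
J: 1·0+5·2+1·8 = 18 | 2·0+2·0+6·3 = 18
A: 1·5+5·1+1·6 = 16 | 2·1+2·4+6·1 = 16
T: 1·3+5·7+1·8 = 46 | 2·2+2·0+6·7 = 46
gcd(1,5,1,2,2,6) = 1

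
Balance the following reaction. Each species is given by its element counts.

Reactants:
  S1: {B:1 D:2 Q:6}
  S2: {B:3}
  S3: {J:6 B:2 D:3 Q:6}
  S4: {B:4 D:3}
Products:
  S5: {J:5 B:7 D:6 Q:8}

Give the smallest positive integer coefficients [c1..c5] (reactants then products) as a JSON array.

Coefficients: [3, 3, 5, 5, 6]

J: 3·0+3·0+5·6+5·0 = 30 | 6·5 = 30
B: 3·1+3·3+5·2+5·4 = 42 | 6·7 = 42
D: 3·2+3·0+5·3+5·3 = 36 | 6·6 = 36
Q: 3·6+3·0+5·6+5·0 = 48 | 6·8 = 48
gcd(3,3,5,5,6) = 1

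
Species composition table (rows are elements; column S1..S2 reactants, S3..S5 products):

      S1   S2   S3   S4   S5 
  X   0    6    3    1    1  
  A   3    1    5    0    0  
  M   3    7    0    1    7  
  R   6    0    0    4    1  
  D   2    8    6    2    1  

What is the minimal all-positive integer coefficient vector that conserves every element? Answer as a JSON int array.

X: 4·0+3·6 = 18 | 3·3+5·1+4·1 = 18
A: 4·3+3·1 = 15 | 3·5+5·0+4·0 = 15
M: 4·3+3·7 = 33 | 3·0+5·1+4·7 = 33
R: 4·6+3·0 = 24 | 3·0+5·4+4·1 = 24
D: 4·2+3·8 = 32 | 3·6+5·2+4·1 = 32
gcd(4,3,3,5,4) = 1

Coefficients: [4, 3, 3, 5, 4]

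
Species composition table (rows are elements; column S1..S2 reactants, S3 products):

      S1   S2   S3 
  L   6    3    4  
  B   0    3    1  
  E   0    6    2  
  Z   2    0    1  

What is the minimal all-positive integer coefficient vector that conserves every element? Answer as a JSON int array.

Coefficients: [3, 2, 6]

L: 3·6+2·3 = 24 | 6·4 = 24
B: 3·0+2·3 = 6 | 6·1 = 6
E: 3·0+2·6 = 12 | 6·2 = 12
Z: 3·2+2·0 = 6 | 6·1 = 6
gcd(3,2,6) = 1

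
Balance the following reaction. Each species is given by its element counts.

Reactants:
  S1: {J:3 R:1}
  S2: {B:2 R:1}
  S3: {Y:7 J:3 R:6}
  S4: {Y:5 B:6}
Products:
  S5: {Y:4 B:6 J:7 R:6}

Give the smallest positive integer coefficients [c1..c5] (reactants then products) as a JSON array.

Coefficients: [6, 6, 1, 1, 3]

Y: 6·0+6·0+1·7+1·5 = 12 | 3·4 = 12
B: 6·0+6·2+1·0+1·6 = 18 | 3·6 = 18
J: 6·3+6·0+1·3+1·0 = 21 | 3·7 = 21
R: 6·1+6·1+1·6+1·0 = 18 | 3·6 = 18
gcd(6,6,1,1,3) = 1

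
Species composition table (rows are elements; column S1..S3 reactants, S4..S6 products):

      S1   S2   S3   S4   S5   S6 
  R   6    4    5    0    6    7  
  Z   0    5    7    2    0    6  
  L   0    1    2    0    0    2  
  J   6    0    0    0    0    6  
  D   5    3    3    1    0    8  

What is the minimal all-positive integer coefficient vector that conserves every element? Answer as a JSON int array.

Coefficients: [6, 4, 4, 6, 5, 6]

R: 6·6+4·4+4·5 = 72 | 6·0+5·6+6·7 = 72
Z: 6·0+4·5+4·7 = 48 | 6·2+5·0+6·6 = 48
L: 6·0+4·1+4·2 = 12 | 6·0+5·0+6·2 = 12
J: 6·6+4·0+4·0 = 36 | 6·0+5·0+6·6 = 36
D: 6·5+4·3+4·3 = 54 | 6·1+5·0+6·8 = 54
gcd(6,4,4,6,5,6) = 1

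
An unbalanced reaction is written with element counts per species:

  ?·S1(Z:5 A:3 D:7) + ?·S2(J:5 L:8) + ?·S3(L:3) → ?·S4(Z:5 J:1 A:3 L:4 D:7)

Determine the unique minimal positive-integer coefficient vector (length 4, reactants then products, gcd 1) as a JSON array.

Coefficients: [5, 1, 4, 5]

Z: 5·5+1·0+4·0 = 25 | 5·5 = 25
J: 5·0+1·5+4·0 = 5 | 5·1 = 5
A: 5·3+1·0+4·0 = 15 | 5·3 = 15
L: 5·0+1·8+4·3 = 20 | 5·4 = 20
D: 5·7+1·0+4·0 = 35 | 5·7 = 35
gcd(5,1,4,5) = 1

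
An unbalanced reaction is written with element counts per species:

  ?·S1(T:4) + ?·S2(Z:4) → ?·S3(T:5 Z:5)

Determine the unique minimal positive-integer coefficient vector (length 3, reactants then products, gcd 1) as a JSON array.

Coefficients: [5, 5, 4]

T: 5·4+5·0 = 20 | 4·5 = 20
Z: 5·0+5·4 = 20 | 4·5 = 20
gcd(5,5,4) = 1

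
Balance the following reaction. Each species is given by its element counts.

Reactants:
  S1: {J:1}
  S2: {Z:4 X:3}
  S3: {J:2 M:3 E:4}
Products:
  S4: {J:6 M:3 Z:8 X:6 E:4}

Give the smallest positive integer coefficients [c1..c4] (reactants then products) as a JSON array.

Coefficients: [4, 2, 1, 1]

J: 4·1+2·0+1·2 = 6 | 1·6 = 6
M: 4·0+2·0+1·3 = 3 | 1·3 = 3
Z: 4·0+2·4+1·0 = 8 | 1·8 = 8
X: 4·0+2·3+1·0 = 6 | 1·6 = 6
E: 4·0+2·0+1·4 = 4 | 1·4 = 4
gcd(4,2,1,1) = 1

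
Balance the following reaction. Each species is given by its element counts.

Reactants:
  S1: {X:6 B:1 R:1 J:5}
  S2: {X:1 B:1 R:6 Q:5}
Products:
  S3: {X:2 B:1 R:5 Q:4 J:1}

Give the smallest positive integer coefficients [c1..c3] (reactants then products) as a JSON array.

Coefficients: [1, 4, 5]

X: 1·6+4·1 = 10 | 5·2 = 10
B: 1·1+4·1 = 5 | 5·1 = 5
R: 1·1+4·6 = 25 | 5·5 = 25
Q: 1·0+4·5 = 20 | 5·4 = 20
J: 1·5+4·0 = 5 | 5·1 = 5
gcd(1,4,5) = 1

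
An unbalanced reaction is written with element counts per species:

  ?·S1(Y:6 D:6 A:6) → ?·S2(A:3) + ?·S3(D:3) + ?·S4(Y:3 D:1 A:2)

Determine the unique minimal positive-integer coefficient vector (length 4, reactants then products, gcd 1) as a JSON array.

Y: 3·6 = 18 | 2·0+4·0+6·3 = 18
D: 3·6 = 18 | 2·0+4·3+6·1 = 18
A: 3·6 = 18 | 2·3+4·0+6·2 = 18
gcd(3,2,4,6) = 1

Coefficients: [3, 2, 4, 6]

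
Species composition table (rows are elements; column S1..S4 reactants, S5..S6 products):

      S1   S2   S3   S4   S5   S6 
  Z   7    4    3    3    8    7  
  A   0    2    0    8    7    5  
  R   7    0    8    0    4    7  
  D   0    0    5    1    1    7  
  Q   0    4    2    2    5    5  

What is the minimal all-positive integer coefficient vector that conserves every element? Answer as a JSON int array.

Z: 2·7+6·4+3·3+5·3 = 62 | 6·8+2·7 = 62
A: 2·0+6·2+3·0+5·8 = 52 | 6·7+2·5 = 52
R: 2·7+6·0+3·8+5·0 = 38 | 6·4+2·7 = 38
D: 2·0+6·0+3·5+5·1 = 20 | 6·1+2·7 = 20
Q: 2·0+6·4+3·2+5·2 = 40 | 6·5+2·5 = 40
gcd(2,6,3,5,6,2) = 1

Coefficients: [2, 6, 3, 5, 6, 2]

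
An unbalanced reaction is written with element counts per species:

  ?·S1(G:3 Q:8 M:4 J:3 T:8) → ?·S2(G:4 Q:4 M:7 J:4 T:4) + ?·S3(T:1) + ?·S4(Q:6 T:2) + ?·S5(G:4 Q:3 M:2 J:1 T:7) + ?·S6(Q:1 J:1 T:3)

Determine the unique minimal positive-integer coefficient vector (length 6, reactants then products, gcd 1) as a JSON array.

Coefficients: [4, 2, 2, 3, 1, 3]

G: 4·3 = 12 | 2·4+2·0+3·0+1·4+3·0 = 12
Q: 4·8 = 32 | 2·4+2·0+3·6+1·3+3·1 = 32
M: 4·4 = 16 | 2·7+2·0+3·0+1·2+3·0 = 16
J: 4·3 = 12 | 2·4+2·0+3·0+1·1+3·1 = 12
T: 4·8 = 32 | 2·4+2·1+3·2+1·7+3·3 = 32
gcd(4,2,2,3,1,3) = 1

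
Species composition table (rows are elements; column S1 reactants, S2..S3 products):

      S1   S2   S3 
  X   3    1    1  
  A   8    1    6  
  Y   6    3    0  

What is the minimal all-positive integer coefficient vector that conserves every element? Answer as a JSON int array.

Coefficients: [1, 2, 1]

X: 1·3 = 3 | 2·1+1·1 = 3
A: 1·8 = 8 | 2·1+1·6 = 8
Y: 1·6 = 6 | 2·3+1·0 = 6
gcd(1,2,1) = 1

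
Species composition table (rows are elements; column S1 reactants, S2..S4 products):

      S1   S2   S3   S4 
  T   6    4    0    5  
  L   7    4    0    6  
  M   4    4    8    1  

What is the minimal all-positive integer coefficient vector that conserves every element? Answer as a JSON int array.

Coefficients: [4, 1, 1, 4]

T: 4·6 = 24 | 1·4+1·0+4·5 = 24
L: 4·7 = 28 | 1·4+1·0+4·6 = 28
M: 4·4 = 16 | 1·4+1·8+4·1 = 16
gcd(4,1,1,4) = 1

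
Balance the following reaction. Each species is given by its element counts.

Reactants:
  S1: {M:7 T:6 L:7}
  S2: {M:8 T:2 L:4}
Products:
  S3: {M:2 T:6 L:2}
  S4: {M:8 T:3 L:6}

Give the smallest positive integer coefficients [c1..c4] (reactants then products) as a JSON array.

M: 4·7+3·8 = 52 | 2·2+6·8 = 52
T: 4·6+3·2 = 30 | 2·6+6·3 = 30
L: 4·7+3·4 = 40 | 2·2+6·6 = 40
gcd(4,3,2,6) = 1

Coefficients: [4, 3, 2, 6]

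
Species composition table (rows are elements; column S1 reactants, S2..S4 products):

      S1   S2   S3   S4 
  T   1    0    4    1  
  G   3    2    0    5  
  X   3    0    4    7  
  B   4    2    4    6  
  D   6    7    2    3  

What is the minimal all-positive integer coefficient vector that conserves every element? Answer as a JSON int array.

Coefficients: [6, 4, 1, 2]

T: 6·1 = 6 | 4·0+1·4+2·1 = 6
G: 6·3 = 18 | 4·2+1·0+2·5 = 18
X: 6·3 = 18 | 4·0+1·4+2·7 = 18
B: 6·4 = 24 | 4·2+1·4+2·6 = 24
D: 6·6 = 36 | 4·7+1·2+2·3 = 36
gcd(6,4,1,2) = 1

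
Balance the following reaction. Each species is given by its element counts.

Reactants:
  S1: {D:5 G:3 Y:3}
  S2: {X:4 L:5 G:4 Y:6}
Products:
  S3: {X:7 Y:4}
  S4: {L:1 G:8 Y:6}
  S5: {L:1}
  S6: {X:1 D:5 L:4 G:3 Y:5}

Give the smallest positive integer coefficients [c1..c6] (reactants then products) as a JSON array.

Coefficients: [1, 2, 1, 1, 5, 1]

X: 1·0+2·4 = 8 | 1·7+1·0+5·0+1·1 = 8
D: 1·5+2·0 = 5 | 1·0+1·0+5·0+1·5 = 5
L: 1·0+2·5 = 10 | 1·0+1·1+5·1+1·4 = 10
G: 1·3+2·4 = 11 | 1·0+1·8+5·0+1·3 = 11
Y: 1·3+2·6 = 15 | 1·4+1·6+5·0+1·5 = 15
gcd(1,2,1,1,5,1) = 1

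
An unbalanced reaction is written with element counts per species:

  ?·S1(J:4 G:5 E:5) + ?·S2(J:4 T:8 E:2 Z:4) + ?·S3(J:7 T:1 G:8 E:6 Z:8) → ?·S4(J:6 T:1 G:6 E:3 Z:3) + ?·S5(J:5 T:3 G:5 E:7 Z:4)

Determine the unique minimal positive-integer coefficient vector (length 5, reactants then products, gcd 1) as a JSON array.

J: 5·4+2·4+3·7 = 49 | 4·6+5·5 = 49
T: 5·0+2·8+3·1 = 19 | 4·1+5·3 = 19
G: 5·5+2·0+3·8 = 49 | 4·6+5·5 = 49
E: 5·5+2·2+3·6 = 47 | 4·3+5·7 = 47
Z: 5·0+2·4+3·8 = 32 | 4·3+5·4 = 32
gcd(5,2,3,4,5) = 1

Coefficients: [5, 2, 3, 4, 5]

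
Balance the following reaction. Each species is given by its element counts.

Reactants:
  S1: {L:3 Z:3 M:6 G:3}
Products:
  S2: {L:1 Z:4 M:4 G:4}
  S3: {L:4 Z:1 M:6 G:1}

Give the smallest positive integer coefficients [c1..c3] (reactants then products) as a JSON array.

Coefficients: [5, 3, 3]

L: 5·3 = 15 | 3·1+3·4 = 15
Z: 5·3 = 15 | 3·4+3·1 = 15
M: 5·6 = 30 | 3·4+3·6 = 30
G: 5·3 = 15 | 3·4+3·1 = 15
gcd(5,3,3) = 1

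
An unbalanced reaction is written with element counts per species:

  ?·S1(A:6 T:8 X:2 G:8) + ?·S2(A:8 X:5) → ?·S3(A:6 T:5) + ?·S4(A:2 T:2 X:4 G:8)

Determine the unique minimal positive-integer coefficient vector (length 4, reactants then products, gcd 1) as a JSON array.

A: 5·6+2·8 = 46 | 6·6+5·2 = 46
T: 5·8+2·0 = 40 | 6·5+5·2 = 40
X: 5·2+2·5 = 20 | 6·0+5·4 = 20
G: 5·8+2·0 = 40 | 6·0+5·8 = 40
gcd(5,2,6,5) = 1

Coefficients: [5, 2, 6, 5]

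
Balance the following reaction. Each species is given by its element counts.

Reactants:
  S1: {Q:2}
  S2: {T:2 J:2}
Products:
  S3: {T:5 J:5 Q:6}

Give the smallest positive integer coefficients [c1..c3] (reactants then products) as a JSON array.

T: 6·0+5·2 = 10 | 2·5 = 10
J: 6·0+5·2 = 10 | 2·5 = 10
Q: 6·2+5·0 = 12 | 2·6 = 12
gcd(6,5,2) = 1

Coefficients: [6, 5, 2]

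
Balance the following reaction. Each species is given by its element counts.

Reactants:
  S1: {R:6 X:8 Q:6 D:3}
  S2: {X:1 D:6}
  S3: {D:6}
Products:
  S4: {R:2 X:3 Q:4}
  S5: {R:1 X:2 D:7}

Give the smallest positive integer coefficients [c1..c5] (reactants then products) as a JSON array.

R: 2·6+5·0+1·0 = 12 | 3·2+6·1 = 12
X: 2·8+5·1+1·0 = 21 | 3·3+6·2 = 21
Q: 2·6+5·0+1·0 = 12 | 3·4+6·0 = 12
D: 2·3+5·6+1·6 = 42 | 3·0+6·7 = 42
gcd(2,5,1,3,6) = 1

Coefficients: [2, 5, 1, 3, 6]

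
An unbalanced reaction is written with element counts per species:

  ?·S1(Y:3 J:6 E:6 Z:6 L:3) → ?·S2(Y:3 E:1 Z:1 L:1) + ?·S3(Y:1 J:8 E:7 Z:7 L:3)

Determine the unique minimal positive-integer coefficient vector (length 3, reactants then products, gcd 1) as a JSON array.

Coefficients: [4, 3, 3]

Y: 4·3 = 12 | 3·3+3·1 = 12
J: 4·6 = 24 | 3·0+3·8 = 24
E: 4·6 = 24 | 3·1+3·7 = 24
Z: 4·6 = 24 | 3·1+3·7 = 24
L: 4·3 = 12 | 3·1+3·3 = 12
gcd(4,3,3) = 1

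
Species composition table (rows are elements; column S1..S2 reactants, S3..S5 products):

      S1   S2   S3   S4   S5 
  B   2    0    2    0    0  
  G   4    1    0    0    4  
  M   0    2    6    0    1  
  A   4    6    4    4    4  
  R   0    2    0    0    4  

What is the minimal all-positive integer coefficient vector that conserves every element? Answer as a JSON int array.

B: 1·2+4·0 = 2 | 1·2+4·0+2·0 = 2
G: 1·4+4·1 = 8 | 1·0+4·0+2·4 = 8
M: 1·0+4·2 = 8 | 1·6+4·0+2·1 = 8
A: 1·4+4·6 = 28 | 1·4+4·4+2·4 = 28
R: 1·0+4·2 = 8 | 1·0+4·0+2·4 = 8
gcd(1,4,1,4,2) = 1

Coefficients: [1, 4, 1, 4, 2]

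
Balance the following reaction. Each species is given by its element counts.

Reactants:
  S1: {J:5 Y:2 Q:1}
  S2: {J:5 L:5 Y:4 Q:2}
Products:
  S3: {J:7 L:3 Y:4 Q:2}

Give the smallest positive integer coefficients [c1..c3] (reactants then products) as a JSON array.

Coefficients: [4, 3, 5]

J: 4·5+3·5 = 35 | 5·7 = 35
L: 4·0+3·5 = 15 | 5·3 = 15
Y: 4·2+3·4 = 20 | 5·4 = 20
Q: 4·1+3·2 = 10 | 5·2 = 10
gcd(4,3,5) = 1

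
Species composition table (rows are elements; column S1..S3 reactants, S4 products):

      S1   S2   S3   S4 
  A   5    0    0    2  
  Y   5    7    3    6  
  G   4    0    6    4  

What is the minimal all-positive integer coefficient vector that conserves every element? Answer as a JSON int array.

Coefficients: [2, 2, 2, 5]

A: 2·5+2·0+2·0 = 10 | 5·2 = 10
Y: 2·5+2·7+2·3 = 30 | 5·6 = 30
G: 2·4+2·0+2·6 = 20 | 5·4 = 20
gcd(2,2,2,5) = 1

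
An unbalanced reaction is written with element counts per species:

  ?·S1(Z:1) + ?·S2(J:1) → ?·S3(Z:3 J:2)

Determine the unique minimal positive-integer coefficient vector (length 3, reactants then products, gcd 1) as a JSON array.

Coefficients: [3, 2, 1]

Z: 3·1+2·0 = 3 | 1·3 = 3
J: 3·0+2·1 = 2 | 1·2 = 2
gcd(3,2,1) = 1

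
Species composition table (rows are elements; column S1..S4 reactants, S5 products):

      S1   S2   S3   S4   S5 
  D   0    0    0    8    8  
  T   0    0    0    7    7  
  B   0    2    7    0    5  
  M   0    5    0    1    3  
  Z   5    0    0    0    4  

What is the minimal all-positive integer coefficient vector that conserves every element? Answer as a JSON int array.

D: 4·0+2·0+3·0+5·8 = 40 | 5·8 = 40
T: 4·0+2·0+3·0+5·7 = 35 | 5·7 = 35
B: 4·0+2·2+3·7+5·0 = 25 | 5·5 = 25
M: 4·0+2·5+3·0+5·1 = 15 | 5·3 = 15
Z: 4·5+2·0+3·0+5·0 = 20 | 5·4 = 20
gcd(4,2,3,5,5) = 1

Coefficients: [4, 2, 3, 5, 5]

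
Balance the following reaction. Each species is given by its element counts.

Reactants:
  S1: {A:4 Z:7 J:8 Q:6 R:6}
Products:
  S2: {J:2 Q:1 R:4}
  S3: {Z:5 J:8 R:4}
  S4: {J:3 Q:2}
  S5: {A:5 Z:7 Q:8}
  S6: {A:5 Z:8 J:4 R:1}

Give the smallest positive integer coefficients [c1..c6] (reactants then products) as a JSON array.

Coefficients: [5, 6, 1, 4, 2, 2]

A: 5·4 = 20 | 6·0+1·0+4·0+2·5+2·5 = 20
Z: 5·7 = 35 | 6·0+1·5+4·0+2·7+2·8 = 35
J: 5·8 = 40 | 6·2+1·8+4·3+2·0+2·4 = 40
Q: 5·6 = 30 | 6·1+1·0+4·2+2·8+2·0 = 30
R: 5·6 = 30 | 6·4+1·4+4·0+2·0+2·1 = 30
gcd(5,6,1,4,2,2) = 1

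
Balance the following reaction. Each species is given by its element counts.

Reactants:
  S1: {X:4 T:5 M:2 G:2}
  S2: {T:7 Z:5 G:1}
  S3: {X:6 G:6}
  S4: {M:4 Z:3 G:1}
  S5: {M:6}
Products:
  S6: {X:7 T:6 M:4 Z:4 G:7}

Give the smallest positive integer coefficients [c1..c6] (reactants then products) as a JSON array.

X: 3·4+3·0+5·6+3·0+1·0 = 42 | 6·7 = 42
T: 3·5+3·7+5·0+3·0+1·0 = 36 | 6·6 = 36
M: 3·2+3·0+5·0+3·4+1·6 = 24 | 6·4 = 24
Z: 3·0+3·5+5·0+3·3+1·0 = 24 | 6·4 = 24
G: 3·2+3·1+5·6+3·1+1·0 = 42 | 6·7 = 42
gcd(3,3,5,3,1,6) = 1

Coefficients: [3, 3, 5, 3, 1, 6]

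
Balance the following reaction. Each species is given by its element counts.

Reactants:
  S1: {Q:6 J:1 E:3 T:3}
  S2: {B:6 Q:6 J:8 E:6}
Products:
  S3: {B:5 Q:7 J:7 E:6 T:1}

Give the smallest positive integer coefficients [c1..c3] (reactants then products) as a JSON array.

B: 2·0+5·6 = 30 | 6·5 = 30
Q: 2·6+5·6 = 42 | 6·7 = 42
J: 2·1+5·8 = 42 | 6·7 = 42
E: 2·3+5·6 = 36 | 6·6 = 36
T: 2·3+5·0 = 6 | 6·1 = 6
gcd(2,5,6) = 1

Coefficients: [2, 5, 6]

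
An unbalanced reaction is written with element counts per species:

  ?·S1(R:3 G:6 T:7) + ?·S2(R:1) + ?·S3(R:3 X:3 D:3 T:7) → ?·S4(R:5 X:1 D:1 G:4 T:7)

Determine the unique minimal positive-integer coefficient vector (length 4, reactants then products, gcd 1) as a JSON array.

R: 2·3+6·1+1·3 = 15 | 3·5 = 15
X: 2·0+6·0+1·3 = 3 | 3·1 = 3
D: 2·0+6·0+1·3 = 3 | 3·1 = 3
G: 2·6+6·0+1·0 = 12 | 3·4 = 12
T: 2·7+6·0+1·7 = 21 | 3·7 = 21
gcd(2,6,1,3) = 1

Coefficients: [2, 6, 1, 3]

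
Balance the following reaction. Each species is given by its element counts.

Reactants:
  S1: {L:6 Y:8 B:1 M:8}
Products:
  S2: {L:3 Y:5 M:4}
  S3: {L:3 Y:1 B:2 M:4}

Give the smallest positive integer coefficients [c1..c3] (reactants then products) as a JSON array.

L: 2·6 = 12 | 3·3+1·3 = 12
Y: 2·8 = 16 | 3·5+1·1 = 16
B: 2·1 = 2 | 3·0+1·2 = 2
M: 2·8 = 16 | 3·4+1·4 = 16
gcd(2,3,1) = 1

Coefficients: [2, 3, 1]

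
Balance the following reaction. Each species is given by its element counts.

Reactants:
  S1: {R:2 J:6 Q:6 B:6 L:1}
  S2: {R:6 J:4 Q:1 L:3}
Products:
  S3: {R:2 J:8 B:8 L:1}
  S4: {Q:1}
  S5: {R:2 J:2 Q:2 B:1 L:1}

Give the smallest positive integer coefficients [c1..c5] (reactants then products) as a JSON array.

R: 2·2+1·6 = 10 | 1·2+5·0+4·2 = 10
J: 2·6+1·4 = 16 | 1·8+5·0+4·2 = 16
Q: 2·6+1·1 = 13 | 1·0+5·1+4·2 = 13
B: 2·6+1·0 = 12 | 1·8+5·0+4·1 = 12
L: 2·1+1·3 = 5 | 1·1+5·0+4·1 = 5
gcd(2,1,1,5,4) = 1

Coefficients: [2, 1, 1, 5, 4]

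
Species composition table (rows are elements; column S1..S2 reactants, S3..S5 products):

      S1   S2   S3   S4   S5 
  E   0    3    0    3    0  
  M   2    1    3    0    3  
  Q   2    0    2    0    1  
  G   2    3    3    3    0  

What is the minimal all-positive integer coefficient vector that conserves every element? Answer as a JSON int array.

E: 3·0+6·3 = 18 | 2·0+6·3+2·0 = 18
M: 3·2+6·1 = 12 | 2·3+6·0+2·3 = 12
Q: 3·2+6·0 = 6 | 2·2+6·0+2·1 = 6
G: 3·2+6·3 = 24 | 2·3+6·3+2·0 = 24
gcd(3,6,2,6,2) = 1

Coefficients: [3, 6, 2, 6, 2]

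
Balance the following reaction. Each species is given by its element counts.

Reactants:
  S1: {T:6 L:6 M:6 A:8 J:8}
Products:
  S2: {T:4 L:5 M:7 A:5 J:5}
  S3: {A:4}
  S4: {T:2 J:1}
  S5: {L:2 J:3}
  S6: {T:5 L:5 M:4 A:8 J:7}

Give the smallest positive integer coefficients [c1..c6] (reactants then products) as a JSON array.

T: 6·6 = 36 | 4·4+3·0+5·2+3·0+2·5 = 36
L: 6·6 = 36 | 4·5+3·0+5·0+3·2+2·5 = 36
M: 6·6 = 36 | 4·7+3·0+5·0+3·0+2·4 = 36
A: 6·8 = 48 | 4·5+3·4+5·0+3·0+2·8 = 48
J: 6·8 = 48 | 4·5+3·0+5·1+3·3+2·7 = 48
gcd(6,4,3,5,3,2) = 1

Coefficients: [6, 4, 3, 5, 3, 2]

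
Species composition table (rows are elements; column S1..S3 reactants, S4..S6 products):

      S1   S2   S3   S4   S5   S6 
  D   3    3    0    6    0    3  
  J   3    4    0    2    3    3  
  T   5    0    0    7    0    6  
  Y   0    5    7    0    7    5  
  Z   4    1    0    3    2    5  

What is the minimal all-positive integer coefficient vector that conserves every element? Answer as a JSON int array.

D: 4·3+1·3+3·0 = 15 | 2·6+3·0+1·3 = 15
J: 4·3+1·4+3·0 = 16 | 2·2+3·3+1·3 = 16
T: 4·5+1·0+3·0 = 20 | 2·7+3·0+1·6 = 20
Y: 4·0+1·5+3·7 = 26 | 2·0+3·7+1·5 = 26
Z: 4·4+1·1+3·0 = 17 | 2·3+3·2+1·5 = 17
gcd(4,1,3,2,3,1) = 1

Coefficients: [4, 1, 3, 2, 3, 1]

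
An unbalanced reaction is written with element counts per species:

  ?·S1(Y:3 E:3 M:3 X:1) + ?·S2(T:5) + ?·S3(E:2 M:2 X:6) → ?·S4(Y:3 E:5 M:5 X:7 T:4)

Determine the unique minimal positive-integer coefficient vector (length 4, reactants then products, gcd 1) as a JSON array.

Coefficients: [5, 4, 5, 5]

Y: 5·3+4·0+5·0 = 15 | 5·3 = 15
E: 5·3+4·0+5·2 = 25 | 5·5 = 25
M: 5·3+4·0+5·2 = 25 | 5·5 = 25
X: 5·1+4·0+5·6 = 35 | 5·7 = 35
T: 5·0+4·5+5·0 = 20 | 5·4 = 20
gcd(5,4,5,5) = 1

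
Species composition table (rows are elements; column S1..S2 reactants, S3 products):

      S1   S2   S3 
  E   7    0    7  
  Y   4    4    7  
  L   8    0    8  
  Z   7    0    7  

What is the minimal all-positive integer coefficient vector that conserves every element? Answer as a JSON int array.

Coefficients: [4, 3, 4]

E: 4·7+3·0 = 28 | 4·7 = 28
Y: 4·4+3·4 = 28 | 4·7 = 28
L: 4·8+3·0 = 32 | 4·8 = 32
Z: 4·7+3·0 = 28 | 4·7 = 28
gcd(4,3,4) = 1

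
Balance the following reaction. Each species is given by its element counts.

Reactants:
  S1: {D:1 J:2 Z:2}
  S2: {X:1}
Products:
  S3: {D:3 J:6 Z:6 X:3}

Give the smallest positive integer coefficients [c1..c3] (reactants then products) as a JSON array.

Coefficients: [3, 3, 1]

D: 3·1+3·0 = 3 | 1·3 = 3
J: 3·2+3·0 = 6 | 1·6 = 6
Z: 3·2+3·0 = 6 | 1·6 = 6
X: 3·0+3·1 = 3 | 1·3 = 3
gcd(3,3,1) = 1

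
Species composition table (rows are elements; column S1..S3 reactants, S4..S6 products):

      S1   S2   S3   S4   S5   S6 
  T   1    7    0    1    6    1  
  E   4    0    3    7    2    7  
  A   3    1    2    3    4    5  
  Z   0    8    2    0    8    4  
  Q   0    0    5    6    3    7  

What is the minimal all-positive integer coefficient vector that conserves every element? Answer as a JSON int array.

T: 3·1+1·7+6·0 = 10 | 1·1+1·6+3·1 = 10
E: 3·4+1·0+6·3 = 30 | 1·7+1·2+3·7 = 30
A: 3·3+1·1+6·2 = 22 | 1·3+1·4+3·5 = 22
Z: 3·0+1·8+6·2 = 20 | 1·0+1·8+3·4 = 20
Q: 3·0+1·0+6·5 = 30 | 1·6+1·3+3·7 = 30
gcd(3,1,6,1,1,3) = 1

Coefficients: [3, 1, 6, 1, 1, 3]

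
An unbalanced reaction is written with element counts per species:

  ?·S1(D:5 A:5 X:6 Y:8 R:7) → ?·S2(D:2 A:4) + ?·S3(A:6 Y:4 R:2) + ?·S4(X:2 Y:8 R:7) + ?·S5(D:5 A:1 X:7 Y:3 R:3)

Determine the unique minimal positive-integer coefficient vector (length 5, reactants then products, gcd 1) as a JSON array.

Coefficients: [6, 5, 1, 4, 4]

D: 6·5 = 30 | 5·2+1·0+4·0+4·5 = 30
A: 6·5 = 30 | 5·4+1·6+4·0+4·1 = 30
X: 6·6 = 36 | 5·0+1·0+4·2+4·7 = 36
Y: 6·8 = 48 | 5·0+1·4+4·8+4·3 = 48
R: 6·7 = 42 | 5·0+1·2+4·7+4·3 = 42
gcd(6,5,1,4,4) = 1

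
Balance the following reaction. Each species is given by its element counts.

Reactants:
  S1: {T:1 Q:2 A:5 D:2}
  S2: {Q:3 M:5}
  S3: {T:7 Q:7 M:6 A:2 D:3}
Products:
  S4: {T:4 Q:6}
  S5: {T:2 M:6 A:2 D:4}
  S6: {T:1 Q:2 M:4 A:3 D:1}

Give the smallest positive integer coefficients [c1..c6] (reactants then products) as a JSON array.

T: 2·1+2·0+4·7 = 30 | 5·4+3·2+4·1 = 30
Q: 2·2+2·3+4·7 = 38 | 5·6+3·0+4·2 = 38
M: 2·0+2·5+4·6 = 34 | 5·0+3·6+4·4 = 34
A: 2·5+2·0+4·2 = 18 | 5·0+3·2+4·3 = 18
D: 2·2+2·0+4·3 = 16 | 5·0+3·4+4·1 = 16
gcd(2,2,4,5,3,4) = 1

Coefficients: [2, 2, 4, 5, 3, 4]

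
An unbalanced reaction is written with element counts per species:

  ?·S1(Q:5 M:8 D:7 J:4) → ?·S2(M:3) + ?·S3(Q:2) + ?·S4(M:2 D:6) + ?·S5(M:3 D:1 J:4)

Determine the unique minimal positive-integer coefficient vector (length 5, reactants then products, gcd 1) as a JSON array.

Q: 2·5 = 10 | 2·0+5·2+2·0+2·0 = 10
M: 2·8 = 16 | 2·3+5·0+2·2+2·3 = 16
D: 2·7 = 14 | 2·0+5·0+2·6+2·1 = 14
J: 2·4 = 8 | 2·0+5·0+2·0+2·4 = 8
gcd(2,2,5,2,2) = 1

Coefficients: [2, 2, 5, 2, 2]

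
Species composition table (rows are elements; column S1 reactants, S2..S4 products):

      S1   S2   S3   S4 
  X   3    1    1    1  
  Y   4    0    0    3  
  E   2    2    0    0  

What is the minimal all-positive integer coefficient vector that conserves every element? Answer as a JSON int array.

Coefficients: [3, 3, 2, 4]

X: 3·3 = 9 | 3·1+2·1+4·1 = 9
Y: 3·4 = 12 | 3·0+2·0+4·3 = 12
E: 3·2 = 6 | 3·2+2·0+4·0 = 6
gcd(3,3,2,4) = 1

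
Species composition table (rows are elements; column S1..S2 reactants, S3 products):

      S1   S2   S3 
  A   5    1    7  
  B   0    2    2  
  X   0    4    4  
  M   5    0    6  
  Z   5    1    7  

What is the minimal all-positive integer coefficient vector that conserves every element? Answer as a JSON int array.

Coefficients: [6, 5, 5]

A: 6·5+5·1 = 35 | 5·7 = 35
B: 6·0+5·2 = 10 | 5·2 = 10
X: 6·0+5·4 = 20 | 5·4 = 20
M: 6·5+5·0 = 30 | 5·6 = 30
Z: 6·5+5·1 = 35 | 5·7 = 35
gcd(6,5,5) = 1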